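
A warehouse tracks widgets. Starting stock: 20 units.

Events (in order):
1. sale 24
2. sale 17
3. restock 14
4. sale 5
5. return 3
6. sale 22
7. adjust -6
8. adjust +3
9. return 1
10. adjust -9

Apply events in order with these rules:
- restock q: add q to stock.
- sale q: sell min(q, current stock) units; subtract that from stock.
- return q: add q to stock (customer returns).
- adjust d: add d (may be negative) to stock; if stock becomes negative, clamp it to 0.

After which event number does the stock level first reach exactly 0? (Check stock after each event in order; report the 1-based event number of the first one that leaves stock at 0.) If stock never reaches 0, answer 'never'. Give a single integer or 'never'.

Answer: 1

Derivation:
Processing events:
Start: stock = 20
  Event 1 (sale 24): sell min(24,20)=20. stock: 20 - 20 = 0. total_sold = 20
  Event 2 (sale 17): sell min(17,0)=0. stock: 0 - 0 = 0. total_sold = 20
  Event 3 (restock 14): 0 + 14 = 14
  Event 4 (sale 5): sell min(5,14)=5. stock: 14 - 5 = 9. total_sold = 25
  Event 5 (return 3): 9 + 3 = 12
  Event 6 (sale 22): sell min(22,12)=12. stock: 12 - 12 = 0. total_sold = 37
  Event 7 (adjust -6): 0 + -6 = 0 (clamped to 0)
  Event 8 (adjust +3): 0 + 3 = 3
  Event 9 (return 1): 3 + 1 = 4
  Event 10 (adjust -9): 4 + -9 = 0 (clamped to 0)
Final: stock = 0, total_sold = 37

First zero at event 1.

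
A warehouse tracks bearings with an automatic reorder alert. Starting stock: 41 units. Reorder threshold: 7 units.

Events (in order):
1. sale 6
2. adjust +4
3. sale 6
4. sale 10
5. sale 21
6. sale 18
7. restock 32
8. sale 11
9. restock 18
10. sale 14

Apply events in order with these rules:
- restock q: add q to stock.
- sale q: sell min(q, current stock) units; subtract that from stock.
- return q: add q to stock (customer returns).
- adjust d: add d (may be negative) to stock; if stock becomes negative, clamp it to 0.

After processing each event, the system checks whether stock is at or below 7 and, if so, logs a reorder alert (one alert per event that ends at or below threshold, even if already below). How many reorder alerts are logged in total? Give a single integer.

Processing events:
Start: stock = 41
  Event 1 (sale 6): sell min(6,41)=6. stock: 41 - 6 = 35. total_sold = 6
  Event 2 (adjust +4): 35 + 4 = 39
  Event 3 (sale 6): sell min(6,39)=6. stock: 39 - 6 = 33. total_sold = 12
  Event 4 (sale 10): sell min(10,33)=10. stock: 33 - 10 = 23. total_sold = 22
  Event 5 (sale 21): sell min(21,23)=21. stock: 23 - 21 = 2. total_sold = 43
  Event 6 (sale 18): sell min(18,2)=2. stock: 2 - 2 = 0. total_sold = 45
  Event 7 (restock 32): 0 + 32 = 32
  Event 8 (sale 11): sell min(11,32)=11. stock: 32 - 11 = 21. total_sold = 56
  Event 9 (restock 18): 21 + 18 = 39
  Event 10 (sale 14): sell min(14,39)=14. stock: 39 - 14 = 25. total_sold = 70
Final: stock = 25, total_sold = 70

Checking against threshold 7:
  After event 1: stock=35 > 7
  After event 2: stock=39 > 7
  After event 3: stock=33 > 7
  After event 4: stock=23 > 7
  After event 5: stock=2 <= 7 -> ALERT
  After event 6: stock=0 <= 7 -> ALERT
  After event 7: stock=32 > 7
  After event 8: stock=21 > 7
  After event 9: stock=39 > 7
  After event 10: stock=25 > 7
Alert events: [5, 6]. Count = 2

Answer: 2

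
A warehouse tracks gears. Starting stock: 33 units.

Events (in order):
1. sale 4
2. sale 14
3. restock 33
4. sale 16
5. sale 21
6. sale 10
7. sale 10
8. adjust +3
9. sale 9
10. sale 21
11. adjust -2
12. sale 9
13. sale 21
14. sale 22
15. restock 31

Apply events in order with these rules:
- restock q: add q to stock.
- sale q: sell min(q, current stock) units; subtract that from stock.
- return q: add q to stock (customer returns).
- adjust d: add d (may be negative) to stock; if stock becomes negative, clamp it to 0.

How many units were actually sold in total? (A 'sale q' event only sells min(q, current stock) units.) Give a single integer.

Processing events:
Start: stock = 33
  Event 1 (sale 4): sell min(4,33)=4. stock: 33 - 4 = 29. total_sold = 4
  Event 2 (sale 14): sell min(14,29)=14. stock: 29 - 14 = 15. total_sold = 18
  Event 3 (restock 33): 15 + 33 = 48
  Event 4 (sale 16): sell min(16,48)=16. stock: 48 - 16 = 32. total_sold = 34
  Event 5 (sale 21): sell min(21,32)=21. stock: 32 - 21 = 11. total_sold = 55
  Event 6 (sale 10): sell min(10,11)=10. stock: 11 - 10 = 1. total_sold = 65
  Event 7 (sale 10): sell min(10,1)=1. stock: 1 - 1 = 0. total_sold = 66
  Event 8 (adjust +3): 0 + 3 = 3
  Event 9 (sale 9): sell min(9,3)=3. stock: 3 - 3 = 0. total_sold = 69
  Event 10 (sale 21): sell min(21,0)=0. stock: 0 - 0 = 0. total_sold = 69
  Event 11 (adjust -2): 0 + -2 = 0 (clamped to 0)
  Event 12 (sale 9): sell min(9,0)=0. stock: 0 - 0 = 0. total_sold = 69
  Event 13 (sale 21): sell min(21,0)=0. stock: 0 - 0 = 0. total_sold = 69
  Event 14 (sale 22): sell min(22,0)=0. stock: 0 - 0 = 0. total_sold = 69
  Event 15 (restock 31): 0 + 31 = 31
Final: stock = 31, total_sold = 69

Answer: 69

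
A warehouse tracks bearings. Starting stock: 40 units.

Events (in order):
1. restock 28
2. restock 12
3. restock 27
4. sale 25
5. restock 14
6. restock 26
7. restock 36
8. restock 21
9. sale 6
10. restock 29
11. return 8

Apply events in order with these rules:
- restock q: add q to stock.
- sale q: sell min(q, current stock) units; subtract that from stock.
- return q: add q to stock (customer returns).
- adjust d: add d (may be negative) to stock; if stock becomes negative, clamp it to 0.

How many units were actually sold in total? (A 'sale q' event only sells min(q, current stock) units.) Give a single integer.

Answer: 31

Derivation:
Processing events:
Start: stock = 40
  Event 1 (restock 28): 40 + 28 = 68
  Event 2 (restock 12): 68 + 12 = 80
  Event 3 (restock 27): 80 + 27 = 107
  Event 4 (sale 25): sell min(25,107)=25. stock: 107 - 25 = 82. total_sold = 25
  Event 5 (restock 14): 82 + 14 = 96
  Event 6 (restock 26): 96 + 26 = 122
  Event 7 (restock 36): 122 + 36 = 158
  Event 8 (restock 21): 158 + 21 = 179
  Event 9 (sale 6): sell min(6,179)=6. stock: 179 - 6 = 173. total_sold = 31
  Event 10 (restock 29): 173 + 29 = 202
  Event 11 (return 8): 202 + 8 = 210
Final: stock = 210, total_sold = 31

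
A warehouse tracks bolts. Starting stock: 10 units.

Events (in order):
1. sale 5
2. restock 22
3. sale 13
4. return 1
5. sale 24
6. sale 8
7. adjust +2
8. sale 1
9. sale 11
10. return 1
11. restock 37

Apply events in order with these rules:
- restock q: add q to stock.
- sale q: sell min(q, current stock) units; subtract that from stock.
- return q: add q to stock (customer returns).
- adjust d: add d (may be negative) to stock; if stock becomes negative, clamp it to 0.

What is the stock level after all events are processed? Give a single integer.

Processing events:
Start: stock = 10
  Event 1 (sale 5): sell min(5,10)=5. stock: 10 - 5 = 5. total_sold = 5
  Event 2 (restock 22): 5 + 22 = 27
  Event 3 (sale 13): sell min(13,27)=13. stock: 27 - 13 = 14. total_sold = 18
  Event 4 (return 1): 14 + 1 = 15
  Event 5 (sale 24): sell min(24,15)=15. stock: 15 - 15 = 0. total_sold = 33
  Event 6 (sale 8): sell min(8,0)=0. stock: 0 - 0 = 0. total_sold = 33
  Event 7 (adjust +2): 0 + 2 = 2
  Event 8 (sale 1): sell min(1,2)=1. stock: 2 - 1 = 1. total_sold = 34
  Event 9 (sale 11): sell min(11,1)=1. stock: 1 - 1 = 0. total_sold = 35
  Event 10 (return 1): 0 + 1 = 1
  Event 11 (restock 37): 1 + 37 = 38
Final: stock = 38, total_sold = 35

Answer: 38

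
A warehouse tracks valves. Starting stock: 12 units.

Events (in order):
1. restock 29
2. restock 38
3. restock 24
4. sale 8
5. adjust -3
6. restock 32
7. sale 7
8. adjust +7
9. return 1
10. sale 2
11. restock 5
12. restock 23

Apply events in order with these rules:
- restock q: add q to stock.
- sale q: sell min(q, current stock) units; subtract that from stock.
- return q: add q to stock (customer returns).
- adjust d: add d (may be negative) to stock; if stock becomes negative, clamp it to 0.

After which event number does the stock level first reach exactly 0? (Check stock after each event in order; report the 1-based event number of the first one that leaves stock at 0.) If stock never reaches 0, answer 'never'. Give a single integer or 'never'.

Answer: never

Derivation:
Processing events:
Start: stock = 12
  Event 1 (restock 29): 12 + 29 = 41
  Event 2 (restock 38): 41 + 38 = 79
  Event 3 (restock 24): 79 + 24 = 103
  Event 4 (sale 8): sell min(8,103)=8. stock: 103 - 8 = 95. total_sold = 8
  Event 5 (adjust -3): 95 + -3 = 92
  Event 6 (restock 32): 92 + 32 = 124
  Event 7 (sale 7): sell min(7,124)=7. stock: 124 - 7 = 117. total_sold = 15
  Event 8 (adjust +7): 117 + 7 = 124
  Event 9 (return 1): 124 + 1 = 125
  Event 10 (sale 2): sell min(2,125)=2. stock: 125 - 2 = 123. total_sold = 17
  Event 11 (restock 5): 123 + 5 = 128
  Event 12 (restock 23): 128 + 23 = 151
Final: stock = 151, total_sold = 17

Stock never reaches 0.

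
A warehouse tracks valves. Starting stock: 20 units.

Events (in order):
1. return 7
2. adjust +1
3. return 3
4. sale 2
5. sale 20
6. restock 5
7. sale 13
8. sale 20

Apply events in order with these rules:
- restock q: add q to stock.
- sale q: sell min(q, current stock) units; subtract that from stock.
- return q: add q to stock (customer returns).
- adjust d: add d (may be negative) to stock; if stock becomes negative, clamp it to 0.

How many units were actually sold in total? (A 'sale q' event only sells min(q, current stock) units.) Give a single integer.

Processing events:
Start: stock = 20
  Event 1 (return 7): 20 + 7 = 27
  Event 2 (adjust +1): 27 + 1 = 28
  Event 3 (return 3): 28 + 3 = 31
  Event 4 (sale 2): sell min(2,31)=2. stock: 31 - 2 = 29. total_sold = 2
  Event 5 (sale 20): sell min(20,29)=20. stock: 29 - 20 = 9. total_sold = 22
  Event 6 (restock 5): 9 + 5 = 14
  Event 7 (sale 13): sell min(13,14)=13. stock: 14 - 13 = 1. total_sold = 35
  Event 8 (sale 20): sell min(20,1)=1. stock: 1 - 1 = 0. total_sold = 36
Final: stock = 0, total_sold = 36

Answer: 36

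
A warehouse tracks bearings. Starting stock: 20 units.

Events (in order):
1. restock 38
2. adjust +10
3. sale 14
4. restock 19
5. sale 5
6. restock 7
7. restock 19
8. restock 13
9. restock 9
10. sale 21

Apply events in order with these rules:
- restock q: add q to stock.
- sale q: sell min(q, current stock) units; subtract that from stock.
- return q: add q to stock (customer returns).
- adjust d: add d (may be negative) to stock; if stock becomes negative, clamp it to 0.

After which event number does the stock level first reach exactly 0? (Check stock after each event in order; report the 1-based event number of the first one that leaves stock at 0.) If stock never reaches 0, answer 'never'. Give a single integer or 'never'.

Answer: never

Derivation:
Processing events:
Start: stock = 20
  Event 1 (restock 38): 20 + 38 = 58
  Event 2 (adjust +10): 58 + 10 = 68
  Event 3 (sale 14): sell min(14,68)=14. stock: 68 - 14 = 54. total_sold = 14
  Event 4 (restock 19): 54 + 19 = 73
  Event 5 (sale 5): sell min(5,73)=5. stock: 73 - 5 = 68. total_sold = 19
  Event 6 (restock 7): 68 + 7 = 75
  Event 7 (restock 19): 75 + 19 = 94
  Event 8 (restock 13): 94 + 13 = 107
  Event 9 (restock 9): 107 + 9 = 116
  Event 10 (sale 21): sell min(21,116)=21. stock: 116 - 21 = 95. total_sold = 40
Final: stock = 95, total_sold = 40

Stock never reaches 0.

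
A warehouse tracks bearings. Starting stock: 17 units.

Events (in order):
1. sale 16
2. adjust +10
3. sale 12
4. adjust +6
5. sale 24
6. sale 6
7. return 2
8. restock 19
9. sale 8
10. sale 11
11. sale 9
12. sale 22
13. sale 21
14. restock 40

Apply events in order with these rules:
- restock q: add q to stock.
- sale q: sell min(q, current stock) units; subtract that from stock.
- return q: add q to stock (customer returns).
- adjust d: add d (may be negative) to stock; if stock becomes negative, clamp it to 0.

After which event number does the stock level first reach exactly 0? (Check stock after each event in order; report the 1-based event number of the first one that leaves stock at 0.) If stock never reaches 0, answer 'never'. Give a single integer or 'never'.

Processing events:
Start: stock = 17
  Event 1 (sale 16): sell min(16,17)=16. stock: 17 - 16 = 1. total_sold = 16
  Event 2 (adjust +10): 1 + 10 = 11
  Event 3 (sale 12): sell min(12,11)=11. stock: 11 - 11 = 0. total_sold = 27
  Event 4 (adjust +6): 0 + 6 = 6
  Event 5 (sale 24): sell min(24,6)=6. stock: 6 - 6 = 0. total_sold = 33
  Event 6 (sale 6): sell min(6,0)=0. stock: 0 - 0 = 0. total_sold = 33
  Event 7 (return 2): 0 + 2 = 2
  Event 8 (restock 19): 2 + 19 = 21
  Event 9 (sale 8): sell min(8,21)=8. stock: 21 - 8 = 13. total_sold = 41
  Event 10 (sale 11): sell min(11,13)=11. stock: 13 - 11 = 2. total_sold = 52
  Event 11 (sale 9): sell min(9,2)=2. stock: 2 - 2 = 0. total_sold = 54
  Event 12 (sale 22): sell min(22,0)=0. stock: 0 - 0 = 0. total_sold = 54
  Event 13 (sale 21): sell min(21,0)=0. stock: 0 - 0 = 0. total_sold = 54
  Event 14 (restock 40): 0 + 40 = 40
Final: stock = 40, total_sold = 54

First zero at event 3.

Answer: 3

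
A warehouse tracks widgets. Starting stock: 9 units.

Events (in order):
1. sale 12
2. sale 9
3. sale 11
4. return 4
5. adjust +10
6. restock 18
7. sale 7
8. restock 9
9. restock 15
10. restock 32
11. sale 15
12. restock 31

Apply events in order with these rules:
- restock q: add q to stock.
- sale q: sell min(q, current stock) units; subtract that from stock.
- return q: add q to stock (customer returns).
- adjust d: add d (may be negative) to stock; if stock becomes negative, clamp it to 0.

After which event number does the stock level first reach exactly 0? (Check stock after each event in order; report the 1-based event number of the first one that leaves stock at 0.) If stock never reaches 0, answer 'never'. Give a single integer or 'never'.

Answer: 1

Derivation:
Processing events:
Start: stock = 9
  Event 1 (sale 12): sell min(12,9)=9. stock: 9 - 9 = 0. total_sold = 9
  Event 2 (sale 9): sell min(9,0)=0. stock: 0 - 0 = 0. total_sold = 9
  Event 3 (sale 11): sell min(11,0)=0. stock: 0 - 0 = 0. total_sold = 9
  Event 4 (return 4): 0 + 4 = 4
  Event 5 (adjust +10): 4 + 10 = 14
  Event 6 (restock 18): 14 + 18 = 32
  Event 7 (sale 7): sell min(7,32)=7. stock: 32 - 7 = 25. total_sold = 16
  Event 8 (restock 9): 25 + 9 = 34
  Event 9 (restock 15): 34 + 15 = 49
  Event 10 (restock 32): 49 + 32 = 81
  Event 11 (sale 15): sell min(15,81)=15. stock: 81 - 15 = 66. total_sold = 31
  Event 12 (restock 31): 66 + 31 = 97
Final: stock = 97, total_sold = 31

First zero at event 1.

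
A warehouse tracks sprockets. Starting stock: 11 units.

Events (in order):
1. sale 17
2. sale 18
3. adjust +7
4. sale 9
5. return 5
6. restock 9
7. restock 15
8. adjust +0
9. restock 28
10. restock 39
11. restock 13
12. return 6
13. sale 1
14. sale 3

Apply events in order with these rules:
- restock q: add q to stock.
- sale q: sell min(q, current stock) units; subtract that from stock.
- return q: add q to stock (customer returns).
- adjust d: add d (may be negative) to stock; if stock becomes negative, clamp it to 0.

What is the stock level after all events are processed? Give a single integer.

Answer: 111

Derivation:
Processing events:
Start: stock = 11
  Event 1 (sale 17): sell min(17,11)=11. stock: 11 - 11 = 0. total_sold = 11
  Event 2 (sale 18): sell min(18,0)=0. stock: 0 - 0 = 0. total_sold = 11
  Event 3 (adjust +7): 0 + 7 = 7
  Event 4 (sale 9): sell min(9,7)=7. stock: 7 - 7 = 0. total_sold = 18
  Event 5 (return 5): 0 + 5 = 5
  Event 6 (restock 9): 5 + 9 = 14
  Event 7 (restock 15): 14 + 15 = 29
  Event 8 (adjust +0): 29 + 0 = 29
  Event 9 (restock 28): 29 + 28 = 57
  Event 10 (restock 39): 57 + 39 = 96
  Event 11 (restock 13): 96 + 13 = 109
  Event 12 (return 6): 109 + 6 = 115
  Event 13 (sale 1): sell min(1,115)=1. stock: 115 - 1 = 114. total_sold = 19
  Event 14 (sale 3): sell min(3,114)=3. stock: 114 - 3 = 111. total_sold = 22
Final: stock = 111, total_sold = 22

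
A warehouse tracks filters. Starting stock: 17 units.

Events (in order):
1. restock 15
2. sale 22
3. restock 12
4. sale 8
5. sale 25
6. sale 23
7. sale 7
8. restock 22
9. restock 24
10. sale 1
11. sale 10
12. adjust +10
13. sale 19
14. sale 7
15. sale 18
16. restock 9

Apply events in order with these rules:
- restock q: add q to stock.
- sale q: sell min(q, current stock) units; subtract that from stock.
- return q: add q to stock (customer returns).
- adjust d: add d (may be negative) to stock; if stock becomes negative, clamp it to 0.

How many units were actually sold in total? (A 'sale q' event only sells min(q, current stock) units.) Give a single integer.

Answer: 99

Derivation:
Processing events:
Start: stock = 17
  Event 1 (restock 15): 17 + 15 = 32
  Event 2 (sale 22): sell min(22,32)=22. stock: 32 - 22 = 10. total_sold = 22
  Event 3 (restock 12): 10 + 12 = 22
  Event 4 (sale 8): sell min(8,22)=8. stock: 22 - 8 = 14. total_sold = 30
  Event 5 (sale 25): sell min(25,14)=14. stock: 14 - 14 = 0. total_sold = 44
  Event 6 (sale 23): sell min(23,0)=0. stock: 0 - 0 = 0. total_sold = 44
  Event 7 (sale 7): sell min(7,0)=0. stock: 0 - 0 = 0. total_sold = 44
  Event 8 (restock 22): 0 + 22 = 22
  Event 9 (restock 24): 22 + 24 = 46
  Event 10 (sale 1): sell min(1,46)=1. stock: 46 - 1 = 45. total_sold = 45
  Event 11 (sale 10): sell min(10,45)=10. stock: 45 - 10 = 35. total_sold = 55
  Event 12 (adjust +10): 35 + 10 = 45
  Event 13 (sale 19): sell min(19,45)=19. stock: 45 - 19 = 26. total_sold = 74
  Event 14 (sale 7): sell min(7,26)=7. stock: 26 - 7 = 19. total_sold = 81
  Event 15 (sale 18): sell min(18,19)=18. stock: 19 - 18 = 1. total_sold = 99
  Event 16 (restock 9): 1 + 9 = 10
Final: stock = 10, total_sold = 99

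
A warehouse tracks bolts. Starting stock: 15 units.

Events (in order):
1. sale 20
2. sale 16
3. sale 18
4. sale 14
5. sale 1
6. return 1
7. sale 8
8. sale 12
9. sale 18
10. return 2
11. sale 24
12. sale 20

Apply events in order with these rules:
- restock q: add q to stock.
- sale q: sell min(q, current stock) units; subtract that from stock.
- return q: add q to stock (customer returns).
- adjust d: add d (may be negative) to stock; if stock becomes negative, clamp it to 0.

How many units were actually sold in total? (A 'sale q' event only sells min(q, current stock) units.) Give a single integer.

Answer: 18

Derivation:
Processing events:
Start: stock = 15
  Event 1 (sale 20): sell min(20,15)=15. stock: 15 - 15 = 0. total_sold = 15
  Event 2 (sale 16): sell min(16,0)=0. stock: 0 - 0 = 0. total_sold = 15
  Event 3 (sale 18): sell min(18,0)=0. stock: 0 - 0 = 0. total_sold = 15
  Event 4 (sale 14): sell min(14,0)=0. stock: 0 - 0 = 0. total_sold = 15
  Event 5 (sale 1): sell min(1,0)=0. stock: 0 - 0 = 0. total_sold = 15
  Event 6 (return 1): 0 + 1 = 1
  Event 7 (sale 8): sell min(8,1)=1. stock: 1 - 1 = 0. total_sold = 16
  Event 8 (sale 12): sell min(12,0)=0. stock: 0 - 0 = 0. total_sold = 16
  Event 9 (sale 18): sell min(18,0)=0. stock: 0 - 0 = 0. total_sold = 16
  Event 10 (return 2): 0 + 2 = 2
  Event 11 (sale 24): sell min(24,2)=2. stock: 2 - 2 = 0. total_sold = 18
  Event 12 (sale 20): sell min(20,0)=0. stock: 0 - 0 = 0. total_sold = 18
Final: stock = 0, total_sold = 18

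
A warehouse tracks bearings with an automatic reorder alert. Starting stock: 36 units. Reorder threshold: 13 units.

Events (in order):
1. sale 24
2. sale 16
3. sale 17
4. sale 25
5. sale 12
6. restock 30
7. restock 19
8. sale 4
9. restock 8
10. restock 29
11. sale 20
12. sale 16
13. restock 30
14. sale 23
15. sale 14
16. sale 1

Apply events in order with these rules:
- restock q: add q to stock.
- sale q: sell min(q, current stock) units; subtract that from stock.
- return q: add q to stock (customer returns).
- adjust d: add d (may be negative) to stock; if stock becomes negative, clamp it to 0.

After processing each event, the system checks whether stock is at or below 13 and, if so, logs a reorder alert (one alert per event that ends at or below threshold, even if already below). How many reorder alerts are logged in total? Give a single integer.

Answer: 5

Derivation:
Processing events:
Start: stock = 36
  Event 1 (sale 24): sell min(24,36)=24. stock: 36 - 24 = 12. total_sold = 24
  Event 2 (sale 16): sell min(16,12)=12. stock: 12 - 12 = 0. total_sold = 36
  Event 3 (sale 17): sell min(17,0)=0. stock: 0 - 0 = 0. total_sold = 36
  Event 4 (sale 25): sell min(25,0)=0. stock: 0 - 0 = 0. total_sold = 36
  Event 5 (sale 12): sell min(12,0)=0. stock: 0 - 0 = 0. total_sold = 36
  Event 6 (restock 30): 0 + 30 = 30
  Event 7 (restock 19): 30 + 19 = 49
  Event 8 (sale 4): sell min(4,49)=4. stock: 49 - 4 = 45. total_sold = 40
  Event 9 (restock 8): 45 + 8 = 53
  Event 10 (restock 29): 53 + 29 = 82
  Event 11 (sale 20): sell min(20,82)=20. stock: 82 - 20 = 62. total_sold = 60
  Event 12 (sale 16): sell min(16,62)=16. stock: 62 - 16 = 46. total_sold = 76
  Event 13 (restock 30): 46 + 30 = 76
  Event 14 (sale 23): sell min(23,76)=23. stock: 76 - 23 = 53. total_sold = 99
  Event 15 (sale 14): sell min(14,53)=14. stock: 53 - 14 = 39. total_sold = 113
  Event 16 (sale 1): sell min(1,39)=1. stock: 39 - 1 = 38. total_sold = 114
Final: stock = 38, total_sold = 114

Checking against threshold 13:
  After event 1: stock=12 <= 13 -> ALERT
  After event 2: stock=0 <= 13 -> ALERT
  After event 3: stock=0 <= 13 -> ALERT
  After event 4: stock=0 <= 13 -> ALERT
  After event 5: stock=0 <= 13 -> ALERT
  After event 6: stock=30 > 13
  After event 7: stock=49 > 13
  After event 8: stock=45 > 13
  After event 9: stock=53 > 13
  After event 10: stock=82 > 13
  After event 11: stock=62 > 13
  After event 12: stock=46 > 13
  After event 13: stock=76 > 13
  After event 14: stock=53 > 13
  After event 15: stock=39 > 13
  After event 16: stock=38 > 13
Alert events: [1, 2, 3, 4, 5]. Count = 5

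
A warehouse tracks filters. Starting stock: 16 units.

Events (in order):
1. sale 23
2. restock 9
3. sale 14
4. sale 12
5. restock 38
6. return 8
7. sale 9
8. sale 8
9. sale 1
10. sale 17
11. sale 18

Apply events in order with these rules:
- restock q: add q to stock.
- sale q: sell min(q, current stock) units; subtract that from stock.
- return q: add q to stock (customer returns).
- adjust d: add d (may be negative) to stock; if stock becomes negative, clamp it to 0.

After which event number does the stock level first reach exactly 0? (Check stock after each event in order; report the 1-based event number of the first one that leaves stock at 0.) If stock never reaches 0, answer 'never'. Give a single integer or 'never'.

Answer: 1

Derivation:
Processing events:
Start: stock = 16
  Event 1 (sale 23): sell min(23,16)=16. stock: 16 - 16 = 0. total_sold = 16
  Event 2 (restock 9): 0 + 9 = 9
  Event 3 (sale 14): sell min(14,9)=9. stock: 9 - 9 = 0. total_sold = 25
  Event 4 (sale 12): sell min(12,0)=0. stock: 0 - 0 = 0. total_sold = 25
  Event 5 (restock 38): 0 + 38 = 38
  Event 6 (return 8): 38 + 8 = 46
  Event 7 (sale 9): sell min(9,46)=9. stock: 46 - 9 = 37. total_sold = 34
  Event 8 (sale 8): sell min(8,37)=8. stock: 37 - 8 = 29. total_sold = 42
  Event 9 (sale 1): sell min(1,29)=1. stock: 29 - 1 = 28. total_sold = 43
  Event 10 (sale 17): sell min(17,28)=17. stock: 28 - 17 = 11. total_sold = 60
  Event 11 (sale 18): sell min(18,11)=11. stock: 11 - 11 = 0. total_sold = 71
Final: stock = 0, total_sold = 71

First zero at event 1.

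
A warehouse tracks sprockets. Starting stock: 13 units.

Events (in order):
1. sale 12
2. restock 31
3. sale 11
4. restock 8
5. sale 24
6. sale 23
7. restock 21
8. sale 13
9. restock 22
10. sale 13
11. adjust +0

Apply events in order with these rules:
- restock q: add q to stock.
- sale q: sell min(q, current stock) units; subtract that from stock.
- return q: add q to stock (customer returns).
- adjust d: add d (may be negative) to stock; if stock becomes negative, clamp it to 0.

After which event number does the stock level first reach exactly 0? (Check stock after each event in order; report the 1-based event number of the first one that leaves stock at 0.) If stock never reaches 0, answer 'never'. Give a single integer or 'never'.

Processing events:
Start: stock = 13
  Event 1 (sale 12): sell min(12,13)=12. stock: 13 - 12 = 1. total_sold = 12
  Event 2 (restock 31): 1 + 31 = 32
  Event 3 (sale 11): sell min(11,32)=11. stock: 32 - 11 = 21. total_sold = 23
  Event 4 (restock 8): 21 + 8 = 29
  Event 5 (sale 24): sell min(24,29)=24. stock: 29 - 24 = 5. total_sold = 47
  Event 6 (sale 23): sell min(23,5)=5. stock: 5 - 5 = 0. total_sold = 52
  Event 7 (restock 21): 0 + 21 = 21
  Event 8 (sale 13): sell min(13,21)=13. stock: 21 - 13 = 8. total_sold = 65
  Event 9 (restock 22): 8 + 22 = 30
  Event 10 (sale 13): sell min(13,30)=13. stock: 30 - 13 = 17. total_sold = 78
  Event 11 (adjust +0): 17 + 0 = 17
Final: stock = 17, total_sold = 78

First zero at event 6.

Answer: 6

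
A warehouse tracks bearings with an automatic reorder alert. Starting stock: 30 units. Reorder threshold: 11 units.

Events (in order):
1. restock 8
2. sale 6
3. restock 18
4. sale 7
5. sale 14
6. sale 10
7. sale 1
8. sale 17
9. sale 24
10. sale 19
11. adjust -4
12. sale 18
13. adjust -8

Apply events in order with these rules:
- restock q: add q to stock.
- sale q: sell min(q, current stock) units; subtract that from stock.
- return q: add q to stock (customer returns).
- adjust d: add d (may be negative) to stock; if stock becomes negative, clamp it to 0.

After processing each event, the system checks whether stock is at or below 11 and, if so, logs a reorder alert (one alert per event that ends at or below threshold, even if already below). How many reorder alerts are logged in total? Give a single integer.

Answer: 6

Derivation:
Processing events:
Start: stock = 30
  Event 1 (restock 8): 30 + 8 = 38
  Event 2 (sale 6): sell min(6,38)=6. stock: 38 - 6 = 32. total_sold = 6
  Event 3 (restock 18): 32 + 18 = 50
  Event 4 (sale 7): sell min(7,50)=7. stock: 50 - 7 = 43. total_sold = 13
  Event 5 (sale 14): sell min(14,43)=14. stock: 43 - 14 = 29. total_sold = 27
  Event 6 (sale 10): sell min(10,29)=10. stock: 29 - 10 = 19. total_sold = 37
  Event 7 (sale 1): sell min(1,19)=1. stock: 19 - 1 = 18. total_sold = 38
  Event 8 (sale 17): sell min(17,18)=17. stock: 18 - 17 = 1. total_sold = 55
  Event 9 (sale 24): sell min(24,1)=1. stock: 1 - 1 = 0. total_sold = 56
  Event 10 (sale 19): sell min(19,0)=0. stock: 0 - 0 = 0. total_sold = 56
  Event 11 (adjust -4): 0 + -4 = 0 (clamped to 0)
  Event 12 (sale 18): sell min(18,0)=0. stock: 0 - 0 = 0. total_sold = 56
  Event 13 (adjust -8): 0 + -8 = 0 (clamped to 0)
Final: stock = 0, total_sold = 56

Checking against threshold 11:
  After event 1: stock=38 > 11
  After event 2: stock=32 > 11
  After event 3: stock=50 > 11
  After event 4: stock=43 > 11
  After event 5: stock=29 > 11
  After event 6: stock=19 > 11
  After event 7: stock=18 > 11
  After event 8: stock=1 <= 11 -> ALERT
  After event 9: stock=0 <= 11 -> ALERT
  After event 10: stock=0 <= 11 -> ALERT
  After event 11: stock=0 <= 11 -> ALERT
  After event 12: stock=0 <= 11 -> ALERT
  After event 13: stock=0 <= 11 -> ALERT
Alert events: [8, 9, 10, 11, 12, 13]. Count = 6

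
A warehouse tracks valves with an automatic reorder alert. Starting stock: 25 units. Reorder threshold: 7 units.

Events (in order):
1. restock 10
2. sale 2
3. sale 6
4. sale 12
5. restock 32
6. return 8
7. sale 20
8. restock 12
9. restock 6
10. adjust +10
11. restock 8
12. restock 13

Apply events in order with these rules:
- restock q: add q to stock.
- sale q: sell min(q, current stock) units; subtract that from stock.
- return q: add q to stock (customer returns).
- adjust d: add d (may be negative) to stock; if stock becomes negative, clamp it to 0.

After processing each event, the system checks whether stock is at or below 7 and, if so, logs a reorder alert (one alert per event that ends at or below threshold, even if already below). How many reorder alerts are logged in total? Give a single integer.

Processing events:
Start: stock = 25
  Event 1 (restock 10): 25 + 10 = 35
  Event 2 (sale 2): sell min(2,35)=2. stock: 35 - 2 = 33. total_sold = 2
  Event 3 (sale 6): sell min(6,33)=6. stock: 33 - 6 = 27. total_sold = 8
  Event 4 (sale 12): sell min(12,27)=12. stock: 27 - 12 = 15. total_sold = 20
  Event 5 (restock 32): 15 + 32 = 47
  Event 6 (return 8): 47 + 8 = 55
  Event 7 (sale 20): sell min(20,55)=20. stock: 55 - 20 = 35. total_sold = 40
  Event 8 (restock 12): 35 + 12 = 47
  Event 9 (restock 6): 47 + 6 = 53
  Event 10 (adjust +10): 53 + 10 = 63
  Event 11 (restock 8): 63 + 8 = 71
  Event 12 (restock 13): 71 + 13 = 84
Final: stock = 84, total_sold = 40

Checking against threshold 7:
  After event 1: stock=35 > 7
  After event 2: stock=33 > 7
  After event 3: stock=27 > 7
  After event 4: stock=15 > 7
  After event 5: stock=47 > 7
  After event 6: stock=55 > 7
  After event 7: stock=35 > 7
  After event 8: stock=47 > 7
  After event 9: stock=53 > 7
  After event 10: stock=63 > 7
  After event 11: stock=71 > 7
  After event 12: stock=84 > 7
Alert events: []. Count = 0

Answer: 0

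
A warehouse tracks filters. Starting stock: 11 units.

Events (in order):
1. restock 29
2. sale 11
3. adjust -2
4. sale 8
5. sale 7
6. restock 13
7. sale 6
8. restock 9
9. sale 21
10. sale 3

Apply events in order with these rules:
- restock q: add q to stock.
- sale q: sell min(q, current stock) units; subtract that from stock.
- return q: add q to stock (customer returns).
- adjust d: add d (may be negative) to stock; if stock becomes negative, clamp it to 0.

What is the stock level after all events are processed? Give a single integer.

Processing events:
Start: stock = 11
  Event 1 (restock 29): 11 + 29 = 40
  Event 2 (sale 11): sell min(11,40)=11. stock: 40 - 11 = 29. total_sold = 11
  Event 3 (adjust -2): 29 + -2 = 27
  Event 4 (sale 8): sell min(8,27)=8. stock: 27 - 8 = 19. total_sold = 19
  Event 5 (sale 7): sell min(7,19)=7. stock: 19 - 7 = 12. total_sold = 26
  Event 6 (restock 13): 12 + 13 = 25
  Event 7 (sale 6): sell min(6,25)=6. stock: 25 - 6 = 19. total_sold = 32
  Event 8 (restock 9): 19 + 9 = 28
  Event 9 (sale 21): sell min(21,28)=21. stock: 28 - 21 = 7. total_sold = 53
  Event 10 (sale 3): sell min(3,7)=3. stock: 7 - 3 = 4. total_sold = 56
Final: stock = 4, total_sold = 56

Answer: 4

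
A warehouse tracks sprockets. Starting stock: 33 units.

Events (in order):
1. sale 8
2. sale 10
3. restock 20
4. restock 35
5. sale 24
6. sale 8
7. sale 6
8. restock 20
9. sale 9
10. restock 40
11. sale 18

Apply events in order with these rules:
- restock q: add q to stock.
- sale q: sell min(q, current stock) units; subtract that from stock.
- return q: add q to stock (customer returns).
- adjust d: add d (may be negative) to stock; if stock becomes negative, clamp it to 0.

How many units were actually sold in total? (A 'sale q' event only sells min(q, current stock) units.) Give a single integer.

Answer: 83

Derivation:
Processing events:
Start: stock = 33
  Event 1 (sale 8): sell min(8,33)=8. stock: 33 - 8 = 25. total_sold = 8
  Event 2 (sale 10): sell min(10,25)=10. stock: 25 - 10 = 15. total_sold = 18
  Event 3 (restock 20): 15 + 20 = 35
  Event 4 (restock 35): 35 + 35 = 70
  Event 5 (sale 24): sell min(24,70)=24. stock: 70 - 24 = 46. total_sold = 42
  Event 6 (sale 8): sell min(8,46)=8. stock: 46 - 8 = 38. total_sold = 50
  Event 7 (sale 6): sell min(6,38)=6. stock: 38 - 6 = 32. total_sold = 56
  Event 8 (restock 20): 32 + 20 = 52
  Event 9 (sale 9): sell min(9,52)=9. stock: 52 - 9 = 43. total_sold = 65
  Event 10 (restock 40): 43 + 40 = 83
  Event 11 (sale 18): sell min(18,83)=18. stock: 83 - 18 = 65. total_sold = 83
Final: stock = 65, total_sold = 83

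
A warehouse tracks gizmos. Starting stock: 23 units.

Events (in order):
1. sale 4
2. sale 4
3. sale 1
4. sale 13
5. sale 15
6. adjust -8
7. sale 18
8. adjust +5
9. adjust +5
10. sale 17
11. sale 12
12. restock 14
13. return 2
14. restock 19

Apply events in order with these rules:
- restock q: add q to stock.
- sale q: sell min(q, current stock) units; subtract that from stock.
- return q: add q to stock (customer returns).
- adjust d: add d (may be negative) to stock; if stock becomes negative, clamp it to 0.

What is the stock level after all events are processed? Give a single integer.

Processing events:
Start: stock = 23
  Event 1 (sale 4): sell min(4,23)=4. stock: 23 - 4 = 19. total_sold = 4
  Event 2 (sale 4): sell min(4,19)=4. stock: 19 - 4 = 15. total_sold = 8
  Event 3 (sale 1): sell min(1,15)=1. stock: 15 - 1 = 14. total_sold = 9
  Event 4 (sale 13): sell min(13,14)=13. stock: 14 - 13 = 1. total_sold = 22
  Event 5 (sale 15): sell min(15,1)=1. stock: 1 - 1 = 0. total_sold = 23
  Event 6 (adjust -8): 0 + -8 = 0 (clamped to 0)
  Event 7 (sale 18): sell min(18,0)=0. stock: 0 - 0 = 0. total_sold = 23
  Event 8 (adjust +5): 0 + 5 = 5
  Event 9 (adjust +5): 5 + 5 = 10
  Event 10 (sale 17): sell min(17,10)=10. stock: 10 - 10 = 0. total_sold = 33
  Event 11 (sale 12): sell min(12,0)=0. stock: 0 - 0 = 0. total_sold = 33
  Event 12 (restock 14): 0 + 14 = 14
  Event 13 (return 2): 14 + 2 = 16
  Event 14 (restock 19): 16 + 19 = 35
Final: stock = 35, total_sold = 33

Answer: 35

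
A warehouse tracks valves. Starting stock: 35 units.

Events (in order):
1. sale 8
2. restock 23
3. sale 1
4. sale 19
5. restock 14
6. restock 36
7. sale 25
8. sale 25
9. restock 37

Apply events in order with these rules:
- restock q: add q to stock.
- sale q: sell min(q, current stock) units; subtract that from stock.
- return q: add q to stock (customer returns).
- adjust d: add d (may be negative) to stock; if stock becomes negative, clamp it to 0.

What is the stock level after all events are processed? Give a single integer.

Processing events:
Start: stock = 35
  Event 1 (sale 8): sell min(8,35)=8. stock: 35 - 8 = 27. total_sold = 8
  Event 2 (restock 23): 27 + 23 = 50
  Event 3 (sale 1): sell min(1,50)=1. stock: 50 - 1 = 49. total_sold = 9
  Event 4 (sale 19): sell min(19,49)=19. stock: 49 - 19 = 30. total_sold = 28
  Event 5 (restock 14): 30 + 14 = 44
  Event 6 (restock 36): 44 + 36 = 80
  Event 7 (sale 25): sell min(25,80)=25. stock: 80 - 25 = 55. total_sold = 53
  Event 8 (sale 25): sell min(25,55)=25. stock: 55 - 25 = 30. total_sold = 78
  Event 9 (restock 37): 30 + 37 = 67
Final: stock = 67, total_sold = 78

Answer: 67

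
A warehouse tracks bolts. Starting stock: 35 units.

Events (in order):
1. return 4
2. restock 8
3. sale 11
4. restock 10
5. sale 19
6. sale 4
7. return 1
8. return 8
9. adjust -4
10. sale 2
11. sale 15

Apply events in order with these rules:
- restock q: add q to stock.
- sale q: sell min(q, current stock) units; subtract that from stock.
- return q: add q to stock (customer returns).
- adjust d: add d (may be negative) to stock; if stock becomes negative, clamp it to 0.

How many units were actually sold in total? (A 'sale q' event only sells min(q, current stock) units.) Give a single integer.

Processing events:
Start: stock = 35
  Event 1 (return 4): 35 + 4 = 39
  Event 2 (restock 8): 39 + 8 = 47
  Event 3 (sale 11): sell min(11,47)=11. stock: 47 - 11 = 36. total_sold = 11
  Event 4 (restock 10): 36 + 10 = 46
  Event 5 (sale 19): sell min(19,46)=19. stock: 46 - 19 = 27. total_sold = 30
  Event 6 (sale 4): sell min(4,27)=4. stock: 27 - 4 = 23. total_sold = 34
  Event 7 (return 1): 23 + 1 = 24
  Event 8 (return 8): 24 + 8 = 32
  Event 9 (adjust -4): 32 + -4 = 28
  Event 10 (sale 2): sell min(2,28)=2. stock: 28 - 2 = 26. total_sold = 36
  Event 11 (sale 15): sell min(15,26)=15. stock: 26 - 15 = 11. total_sold = 51
Final: stock = 11, total_sold = 51

Answer: 51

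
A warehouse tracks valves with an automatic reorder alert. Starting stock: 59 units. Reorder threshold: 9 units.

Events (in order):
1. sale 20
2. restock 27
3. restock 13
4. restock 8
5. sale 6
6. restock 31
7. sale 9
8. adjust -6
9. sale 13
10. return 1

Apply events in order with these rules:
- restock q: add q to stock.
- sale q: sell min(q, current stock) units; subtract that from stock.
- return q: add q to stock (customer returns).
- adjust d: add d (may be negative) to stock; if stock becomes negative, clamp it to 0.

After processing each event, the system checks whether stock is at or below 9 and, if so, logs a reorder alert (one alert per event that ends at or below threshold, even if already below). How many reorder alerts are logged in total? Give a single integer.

Answer: 0

Derivation:
Processing events:
Start: stock = 59
  Event 1 (sale 20): sell min(20,59)=20. stock: 59 - 20 = 39. total_sold = 20
  Event 2 (restock 27): 39 + 27 = 66
  Event 3 (restock 13): 66 + 13 = 79
  Event 4 (restock 8): 79 + 8 = 87
  Event 5 (sale 6): sell min(6,87)=6. stock: 87 - 6 = 81. total_sold = 26
  Event 6 (restock 31): 81 + 31 = 112
  Event 7 (sale 9): sell min(9,112)=9. stock: 112 - 9 = 103. total_sold = 35
  Event 8 (adjust -6): 103 + -6 = 97
  Event 9 (sale 13): sell min(13,97)=13. stock: 97 - 13 = 84. total_sold = 48
  Event 10 (return 1): 84 + 1 = 85
Final: stock = 85, total_sold = 48

Checking against threshold 9:
  After event 1: stock=39 > 9
  After event 2: stock=66 > 9
  After event 3: stock=79 > 9
  After event 4: stock=87 > 9
  After event 5: stock=81 > 9
  After event 6: stock=112 > 9
  After event 7: stock=103 > 9
  After event 8: stock=97 > 9
  After event 9: stock=84 > 9
  After event 10: stock=85 > 9
Alert events: []. Count = 0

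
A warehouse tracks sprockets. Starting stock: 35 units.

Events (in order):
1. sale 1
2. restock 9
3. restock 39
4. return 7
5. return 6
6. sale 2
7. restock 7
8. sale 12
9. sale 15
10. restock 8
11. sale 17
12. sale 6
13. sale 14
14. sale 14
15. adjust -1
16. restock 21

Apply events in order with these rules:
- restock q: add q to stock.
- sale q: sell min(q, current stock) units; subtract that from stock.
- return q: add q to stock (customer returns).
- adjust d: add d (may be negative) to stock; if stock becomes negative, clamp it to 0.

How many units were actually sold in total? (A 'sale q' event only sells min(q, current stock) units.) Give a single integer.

Processing events:
Start: stock = 35
  Event 1 (sale 1): sell min(1,35)=1. stock: 35 - 1 = 34. total_sold = 1
  Event 2 (restock 9): 34 + 9 = 43
  Event 3 (restock 39): 43 + 39 = 82
  Event 4 (return 7): 82 + 7 = 89
  Event 5 (return 6): 89 + 6 = 95
  Event 6 (sale 2): sell min(2,95)=2. stock: 95 - 2 = 93. total_sold = 3
  Event 7 (restock 7): 93 + 7 = 100
  Event 8 (sale 12): sell min(12,100)=12. stock: 100 - 12 = 88. total_sold = 15
  Event 9 (sale 15): sell min(15,88)=15. stock: 88 - 15 = 73. total_sold = 30
  Event 10 (restock 8): 73 + 8 = 81
  Event 11 (sale 17): sell min(17,81)=17. stock: 81 - 17 = 64. total_sold = 47
  Event 12 (sale 6): sell min(6,64)=6. stock: 64 - 6 = 58. total_sold = 53
  Event 13 (sale 14): sell min(14,58)=14. stock: 58 - 14 = 44. total_sold = 67
  Event 14 (sale 14): sell min(14,44)=14. stock: 44 - 14 = 30. total_sold = 81
  Event 15 (adjust -1): 30 + -1 = 29
  Event 16 (restock 21): 29 + 21 = 50
Final: stock = 50, total_sold = 81

Answer: 81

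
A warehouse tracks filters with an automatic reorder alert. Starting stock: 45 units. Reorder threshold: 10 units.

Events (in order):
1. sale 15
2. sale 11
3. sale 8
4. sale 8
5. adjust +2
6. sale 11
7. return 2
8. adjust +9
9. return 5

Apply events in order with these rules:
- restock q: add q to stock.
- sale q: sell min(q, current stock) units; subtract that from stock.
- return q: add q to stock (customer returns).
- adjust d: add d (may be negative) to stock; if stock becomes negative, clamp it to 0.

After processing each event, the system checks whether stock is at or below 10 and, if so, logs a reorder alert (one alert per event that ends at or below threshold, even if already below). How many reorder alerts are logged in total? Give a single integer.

Processing events:
Start: stock = 45
  Event 1 (sale 15): sell min(15,45)=15. stock: 45 - 15 = 30. total_sold = 15
  Event 2 (sale 11): sell min(11,30)=11. stock: 30 - 11 = 19. total_sold = 26
  Event 3 (sale 8): sell min(8,19)=8. stock: 19 - 8 = 11. total_sold = 34
  Event 4 (sale 8): sell min(8,11)=8. stock: 11 - 8 = 3. total_sold = 42
  Event 5 (adjust +2): 3 + 2 = 5
  Event 6 (sale 11): sell min(11,5)=5. stock: 5 - 5 = 0. total_sold = 47
  Event 7 (return 2): 0 + 2 = 2
  Event 8 (adjust +9): 2 + 9 = 11
  Event 9 (return 5): 11 + 5 = 16
Final: stock = 16, total_sold = 47

Checking against threshold 10:
  After event 1: stock=30 > 10
  After event 2: stock=19 > 10
  After event 3: stock=11 > 10
  After event 4: stock=3 <= 10 -> ALERT
  After event 5: stock=5 <= 10 -> ALERT
  After event 6: stock=0 <= 10 -> ALERT
  After event 7: stock=2 <= 10 -> ALERT
  After event 8: stock=11 > 10
  After event 9: stock=16 > 10
Alert events: [4, 5, 6, 7]. Count = 4

Answer: 4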